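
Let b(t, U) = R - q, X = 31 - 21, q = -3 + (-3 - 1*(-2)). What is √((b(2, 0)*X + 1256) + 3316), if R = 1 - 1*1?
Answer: 2*√1153 ≈ 67.912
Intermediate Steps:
R = 0 (R = 1 - 1 = 0)
q = -4 (q = -3 + (-3 + 2) = -3 - 1 = -4)
X = 10
b(t, U) = 4 (b(t, U) = 0 - 1*(-4) = 0 + 4 = 4)
√((b(2, 0)*X + 1256) + 3316) = √((4*10 + 1256) + 3316) = √((40 + 1256) + 3316) = √(1296 + 3316) = √4612 = 2*√1153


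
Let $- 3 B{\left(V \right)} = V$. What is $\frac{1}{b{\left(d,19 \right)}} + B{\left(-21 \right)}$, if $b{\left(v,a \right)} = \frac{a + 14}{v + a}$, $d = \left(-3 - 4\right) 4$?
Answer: $\frac{74}{11} \approx 6.7273$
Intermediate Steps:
$d = -28$ ($d = \left(-7\right) 4 = -28$)
$b{\left(v,a \right)} = \frac{14 + a}{a + v}$
$B{\left(V \right)} = - \frac{V}{3}$
$\frac{1}{b{\left(d,19 \right)}} + B{\left(-21 \right)} = \frac{1}{\frac{1}{19 - 28} \left(14 + 19\right)} - -7 = \frac{1}{\frac{1}{-9} \cdot 33} + 7 = \frac{1}{\left(- \frac{1}{9}\right) 33} + 7 = \frac{1}{- \frac{11}{3}} + 7 = - \frac{3}{11} + 7 = \frac{74}{11}$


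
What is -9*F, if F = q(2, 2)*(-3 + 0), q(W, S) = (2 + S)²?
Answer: 432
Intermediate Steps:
F = -48 (F = (2 + 2)²*(-3 + 0) = 4²*(-3) = 16*(-3) = -48)
-9*F = -9*(-48) = 432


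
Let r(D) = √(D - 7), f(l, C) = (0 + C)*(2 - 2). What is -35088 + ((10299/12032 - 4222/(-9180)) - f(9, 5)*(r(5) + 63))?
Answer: -968864046739/27613440 ≈ -35087.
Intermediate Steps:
f(l, C) = 0 (f(l, C) = C*0 = 0)
r(D) = √(-7 + D)
-35088 + ((10299/12032 - 4222/(-9180)) - f(9, 5)*(r(5) + 63)) = -35088 + ((10299/12032 - 4222/(-9180)) - 0*(√(-7 + 5) + 63)) = -35088 + ((10299*(1/12032) - 4222*(-1/9180)) - 0*(√(-2) + 63)) = -35088 + ((10299/12032 + 2111/4590) - 0*(I*√2 + 63)) = -35088 + (36335981/27613440 - 0*(63 + I*√2)) = -35088 + (36335981/27613440 - 1*0) = -35088 + (36335981/27613440 + 0) = -35088 + 36335981/27613440 = -968864046739/27613440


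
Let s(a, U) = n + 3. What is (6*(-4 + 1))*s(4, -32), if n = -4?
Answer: 18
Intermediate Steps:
s(a, U) = -1 (s(a, U) = -4 + 3 = -1)
(6*(-4 + 1))*s(4, -32) = (6*(-4 + 1))*(-1) = (6*(-3))*(-1) = -18*(-1) = 18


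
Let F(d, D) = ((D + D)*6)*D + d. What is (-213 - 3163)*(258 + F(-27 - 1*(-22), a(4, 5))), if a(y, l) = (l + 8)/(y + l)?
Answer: -25343632/27 ≈ -9.3865e+5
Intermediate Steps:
a(y, l) = (8 + l)/(l + y)
F(d, D) = d + 12*D² (F(d, D) = ((2*D)*6)*D + d = (12*D)*D + d = 12*D² + d = d + 12*D²)
(-213 - 3163)*(258 + F(-27 - 1*(-22), a(4, 5))) = (-213 - 3163)*(258 + ((-27 - 1*(-22)) + 12*((8 + 5)/(5 + 4))²)) = -3376*(258 + ((-27 + 22) + 12*(13/9)²)) = -3376*(258 + (-5 + 12*((⅑)*13)²)) = -3376*(258 + (-5 + 12*(13/9)²)) = -3376*(258 + (-5 + 12*(169/81))) = -3376*(258 + (-5 + 676/27)) = -3376*(258 + 541/27) = -3376*7507/27 = -25343632/27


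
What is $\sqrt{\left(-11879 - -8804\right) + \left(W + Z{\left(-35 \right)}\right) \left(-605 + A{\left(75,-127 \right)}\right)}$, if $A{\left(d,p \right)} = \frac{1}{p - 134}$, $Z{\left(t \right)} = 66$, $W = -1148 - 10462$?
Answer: $\frac{\sqrt{52839864381}}{87} \approx 2642.2$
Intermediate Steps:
$W = -11610$
$A{\left(d,p \right)} = \frac{1}{-134 + p}$
$\sqrt{\left(-11879 - -8804\right) + \left(W + Z{\left(-35 \right)}\right) \left(-605 + A{\left(75,-127 \right)}\right)} = \sqrt{\left(-11879 - -8804\right) + \left(-11610 + 66\right) \left(-605 + \frac{1}{-134 - 127}\right)} = \sqrt{\left(-11879 + 8804\right) - 11544 \left(-605 + \frac{1}{-261}\right)} = \sqrt{-3075 - 11544 \left(-605 - \frac{1}{261}\right)} = \sqrt{-3075 - - \frac{607622288}{87}} = \sqrt{-3075 + \frac{607622288}{87}} = \sqrt{\frac{607354763}{87}} = \frac{\sqrt{52839864381}}{87}$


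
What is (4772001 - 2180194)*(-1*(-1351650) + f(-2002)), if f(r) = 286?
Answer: 3503957188352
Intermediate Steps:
(4772001 - 2180194)*(-1*(-1351650) + f(-2002)) = (4772001 - 2180194)*(-1*(-1351650) + 286) = 2591807*(1351650 + 286) = 2591807*1351936 = 3503957188352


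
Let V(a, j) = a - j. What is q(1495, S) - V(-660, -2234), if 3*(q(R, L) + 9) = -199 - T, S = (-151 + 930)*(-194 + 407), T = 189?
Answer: -5137/3 ≈ -1712.3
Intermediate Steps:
S = 165927 (S = 779*213 = 165927)
q(R, L) = -415/3 (q(R, L) = -9 + (-199 - 1*189)/3 = -9 + (-199 - 189)/3 = -9 + (⅓)*(-388) = -9 - 388/3 = -415/3)
q(1495, S) - V(-660, -2234) = -415/3 - (-660 - 1*(-2234)) = -415/3 - (-660 + 2234) = -415/3 - 1*1574 = -415/3 - 1574 = -5137/3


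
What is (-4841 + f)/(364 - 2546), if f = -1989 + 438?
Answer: 3196/1091 ≈ 2.9294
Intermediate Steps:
f = -1551
(-4841 + f)/(364 - 2546) = (-4841 - 1551)/(364 - 2546) = -6392/(-2182) = -6392*(-1/2182) = 3196/1091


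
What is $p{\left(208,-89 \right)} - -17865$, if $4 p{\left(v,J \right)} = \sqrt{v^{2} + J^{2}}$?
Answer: $17865 + \frac{\sqrt{51185}}{4} \approx 17922.0$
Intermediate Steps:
$p{\left(v,J \right)} = \frac{\sqrt{J^{2} + v^{2}}}{4}$ ($p{\left(v,J \right)} = \frac{\sqrt{v^{2} + J^{2}}}{4} = \frac{\sqrt{J^{2} + v^{2}}}{4}$)
$p{\left(208,-89 \right)} - -17865 = \frac{\sqrt{\left(-89\right)^{2} + 208^{2}}}{4} - -17865 = \frac{\sqrt{7921 + 43264}}{4} + 17865 = \frac{\sqrt{51185}}{4} + 17865 = 17865 + \frac{\sqrt{51185}}{4}$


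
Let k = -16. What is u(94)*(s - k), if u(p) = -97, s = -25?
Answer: 873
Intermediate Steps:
u(94)*(s - k) = -97*(-25 - 1*(-16)) = -97*(-25 + 16) = -97*(-9) = 873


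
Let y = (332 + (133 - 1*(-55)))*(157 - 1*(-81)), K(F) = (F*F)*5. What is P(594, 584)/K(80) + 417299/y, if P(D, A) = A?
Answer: 1233993/364000 ≈ 3.3901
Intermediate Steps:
K(F) = 5*F² (K(F) = F²*5 = 5*F²)
y = 123760 (y = (332 + (133 + 55))*(157 + 81) = (332 + 188)*238 = 520*238 = 123760)
P(594, 584)/K(80) + 417299/y = 584/((5*80²)) + 417299/123760 = 584/((5*6400)) + 417299*(1/123760) = 584/32000 + 24547/7280 = 584*(1/32000) + 24547/7280 = 73/4000 + 24547/7280 = 1233993/364000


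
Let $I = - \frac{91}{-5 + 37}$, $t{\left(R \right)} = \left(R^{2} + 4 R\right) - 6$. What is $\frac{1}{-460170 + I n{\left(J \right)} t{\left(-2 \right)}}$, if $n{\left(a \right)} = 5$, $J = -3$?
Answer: $- \frac{16}{7360445} \approx -2.1738 \cdot 10^{-6}$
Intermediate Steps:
$t{\left(R \right)} = -6 + R^{2} + 4 R$
$I = - \frac{91}{32} \approx -2.8438$
$\frac{1}{-460170 + I n{\left(J \right)} t{\left(-2 \right)}} = \frac{1}{-460170 + \left(- \frac{91}{32}\right) 5 \left(-6 + \left(-2\right)^{2} + 4 \left(-2\right)\right)} = \frac{1}{-460170 - \frac{455 \left(-6 + 4 - 8\right)}{32}} = \frac{1}{-460170 - - \frac{2275}{16}} = \frac{1}{-460170 + \frac{2275}{16}} = \frac{1}{- \frac{7360445}{16}} = - \frac{16}{7360445}$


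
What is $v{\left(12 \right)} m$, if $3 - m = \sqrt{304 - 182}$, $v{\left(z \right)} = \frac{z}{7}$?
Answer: $\frac{36}{7} - \frac{12 \sqrt{122}}{7} \approx -13.792$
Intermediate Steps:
$v{\left(z \right)} = \frac{z}{7}$ ($v{\left(z \right)} = z \frac{1}{7} = \frac{z}{7}$)
$m = 3 - \sqrt{122}$ ($m = 3 - \sqrt{304 - 182} = 3 - \sqrt{122} \approx -8.0454$)
$v{\left(12 \right)} m = \frac{1}{7} \cdot 12 \left(3 - \sqrt{122}\right) = \frac{12 \left(3 - \sqrt{122}\right)}{7} = \frac{36}{7} - \frac{12 \sqrt{122}}{7}$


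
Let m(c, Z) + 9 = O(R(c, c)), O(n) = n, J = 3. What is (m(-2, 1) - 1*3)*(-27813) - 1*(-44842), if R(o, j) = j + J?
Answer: 350785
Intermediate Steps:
R(o, j) = 3 + j (R(o, j) = j + 3 = 3 + j)
m(c, Z) = -6 + c (m(c, Z) = -9 + (3 + c) = -6 + c)
(m(-2, 1) - 1*3)*(-27813) - 1*(-44842) = ((-6 - 2) - 1*3)*(-27813) - 1*(-44842) = (-8 - 3)*(-27813) + 44842 = -11*(-27813) + 44842 = 305943 + 44842 = 350785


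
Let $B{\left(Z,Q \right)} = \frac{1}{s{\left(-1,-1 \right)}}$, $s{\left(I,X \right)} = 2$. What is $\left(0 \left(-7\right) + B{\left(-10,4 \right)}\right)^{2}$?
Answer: $\frac{1}{4} \approx 0.25$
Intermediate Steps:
$B{\left(Z,Q \right)} = \frac{1}{2}$
$\left(0 \left(-7\right) + B{\left(-10,4 \right)}\right)^{2} = \left(0 \left(-7\right) + \frac{1}{2}\right)^{2} = \left(0 + \frac{1}{2}\right)^{2} = \left(\frac{1}{2}\right)^{2} = \frac{1}{4}$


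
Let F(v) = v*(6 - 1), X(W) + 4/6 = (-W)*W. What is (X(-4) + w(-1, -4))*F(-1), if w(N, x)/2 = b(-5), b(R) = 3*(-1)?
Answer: 340/3 ≈ 113.33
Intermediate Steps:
b(R) = -3
w(N, x) = -6 (w(N, x) = 2*(-3) = -6)
X(W) = -⅔ - W² (X(W) = -⅔ + (-W)*W = -⅔ - W²)
F(v) = 5*v (F(v) = v*5 = 5*v)
(X(-4) + w(-1, -4))*F(-1) = ((-⅔ - 1*(-4)²) - 6)*(5*(-1)) = ((-⅔ - 1*16) - 6)*(-5) = ((-⅔ - 16) - 6)*(-5) = (-50/3 - 6)*(-5) = -68/3*(-5) = 340/3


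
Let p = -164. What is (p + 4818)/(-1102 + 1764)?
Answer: 2327/331 ≈ 7.0302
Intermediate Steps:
(p + 4818)/(-1102 + 1764) = (-164 + 4818)/(-1102 + 1764) = 4654/662 = 4654*(1/662) = 2327/331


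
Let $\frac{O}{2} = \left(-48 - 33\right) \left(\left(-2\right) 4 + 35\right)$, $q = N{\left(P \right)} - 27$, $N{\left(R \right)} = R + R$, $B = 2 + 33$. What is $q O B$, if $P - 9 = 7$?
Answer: $-765450$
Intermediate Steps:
$P = 16$ ($P = 9 + 7 = 16$)
$B = 35$
$N{\left(R \right)} = 2 R$
$q = 5$ ($q = 2 \cdot 16 - 27 = 32 - 27 = 5$)
$O = -4374$ ($O = 2 \left(-48 - 33\right) \left(\left(-2\right) 4 + 35\right) = 2 \left(- 81 \left(-8 + 35\right)\right) = 2 \left(\left(-81\right) 27\right) = 2 \left(-2187\right) = -4374$)
$q O B = 5 \left(-4374\right) 35 = \left(-21870\right) 35 = -765450$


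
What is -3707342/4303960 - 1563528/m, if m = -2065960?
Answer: -11623228843/111147615020 ≈ -0.10457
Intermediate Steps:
-3707342/4303960 - 1563528/m = -3707342/4303960 - 1563528/(-2065960) = -3707342*1/4303960 - 1563528*(-1/2065960) = -1853671/2151980 + 195441/258245 = -11623228843/111147615020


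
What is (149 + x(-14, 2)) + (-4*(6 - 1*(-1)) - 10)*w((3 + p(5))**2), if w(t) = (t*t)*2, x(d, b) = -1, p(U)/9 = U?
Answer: -403439468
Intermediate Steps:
p(U) = 9*U
w(t) = 2*t**2 (w(t) = t**2*2 = 2*t**2)
(149 + x(-14, 2)) + (-4*(6 - 1*(-1)) - 10)*w((3 + p(5))**2) = (149 - 1) + (-4*(6 - 1*(-1)) - 10)*(2*((3 + 9*5)**2)**2) = 148 + (-4*(6 + 1) - 10)*(2*((3 + 45)**2)**2) = 148 + (-4*7 - 10)*(2*(48**2)**2) = 148 + (-28 - 10)*(2*2304**2) = 148 - 76*5308416 = 148 - 38*10616832 = 148 - 403439616 = -403439468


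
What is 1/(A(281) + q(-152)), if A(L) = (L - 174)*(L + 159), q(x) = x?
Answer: 1/46928 ≈ 2.1309e-5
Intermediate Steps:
A(L) = (-174 + L)*(159 + L)
1/(A(281) + q(-152)) = 1/((-27666 + 281**2 - 15*281) - 152) = 1/((-27666 + 78961 - 4215) - 152) = 1/(47080 - 152) = 1/46928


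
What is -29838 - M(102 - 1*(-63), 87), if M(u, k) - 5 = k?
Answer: -29930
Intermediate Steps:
M(u, k) = 5 + k
-29838 - M(102 - 1*(-63), 87) = -29838 - (5 + 87) = -29838 - 1*92 = -29838 - 92 = -29930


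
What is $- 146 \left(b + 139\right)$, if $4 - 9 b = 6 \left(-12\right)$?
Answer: $- \frac{193742}{9} \approx -21527.0$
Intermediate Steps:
$b = \frac{76}{9}$ ($b = \frac{4}{9} - \frac{6 \left(-12\right)}{9} = \frac{4}{9} - -8 = \frac{4}{9} + 8 = \frac{76}{9} \approx 8.4444$)
$- 146 \left(b + 139\right) = - 146 \left(\frac{76}{9} + 139\right) = \left(-146\right) \frac{1327}{9} = - \frac{193742}{9}$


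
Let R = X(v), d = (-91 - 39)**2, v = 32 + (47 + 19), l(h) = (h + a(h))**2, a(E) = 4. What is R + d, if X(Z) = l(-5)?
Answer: 16901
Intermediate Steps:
l(h) = (4 + h)**2 (l(h) = (h + 4)**2 = (4 + h)**2)
v = 98 (v = 32 + 66 = 98)
d = 16900 (d = (-130)**2 = 16900)
X(Z) = 1 (X(Z) = (4 - 5)**2 = (-1)**2 = 1)
R = 1
R + d = 1 + 16900 = 16901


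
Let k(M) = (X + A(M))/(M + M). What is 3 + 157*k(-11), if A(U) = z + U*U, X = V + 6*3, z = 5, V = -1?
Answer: -2035/2 ≈ -1017.5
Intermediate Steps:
X = 17 (X = -1 + 6*3 = -1 + 18 = 17)
A(U) = 5 + U² (A(U) = 5 + U*U = 5 + U²)
k(M) = (22 + M²)/(2*M) (k(M) = (17 + (5 + M²))/(M + M) = (22 + M²)/((2*M)) = (22 + M²)*(1/(2*M)) = (22 + M²)/(2*M))
3 + 157*k(-11) = 3 + 157*((½)*(-11) + 11/(-11)) = 3 + 157*(-11/2 + 11*(-1/11)) = 3 + 157*(-11/2 - 1) = 3 + 157*(-13/2) = 3 - 2041/2 = -2035/2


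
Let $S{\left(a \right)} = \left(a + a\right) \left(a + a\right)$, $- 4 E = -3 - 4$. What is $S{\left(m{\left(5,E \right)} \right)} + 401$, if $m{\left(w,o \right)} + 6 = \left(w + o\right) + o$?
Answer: $426$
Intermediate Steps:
$E = \frac{7}{4}$ ($E = - \frac{-3 - 4}{4} = \left(- \frac{1}{4}\right) \left(-7\right) = \frac{7}{4} \approx 1.75$)
$m{\left(w,o \right)} = -6 + w + 2 o$ ($m{\left(w,o \right)} = -6 + \left(\left(w + o\right) + o\right) = -6 + \left(\left(o + w\right) + o\right) = -6 + \left(w + 2 o\right) = -6 + w + 2 o$)
$S{\left(a \right)} = 4 a^{2}$ ($S{\left(a \right)} = 2 a 2 a = 4 a^{2}$)
$S{\left(m{\left(5,E \right)} \right)} + 401 = 4 \left(-6 + 5 + 2 \cdot \frac{7}{4}\right)^{2} + 401 = 4 \left(-6 + 5 + \frac{7}{2}\right)^{2} + 401 = 4 \left(\frac{5}{2}\right)^{2} + 401 = 4 \cdot \frac{25}{4} + 401 = 25 + 401 = 426$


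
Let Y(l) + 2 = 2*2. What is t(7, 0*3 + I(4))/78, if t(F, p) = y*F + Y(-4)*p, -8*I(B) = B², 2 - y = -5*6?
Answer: 110/39 ≈ 2.8205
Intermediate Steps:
Y(l) = 2 (Y(l) = -2 + 2*2 = -2 + 4 = 2)
y = 32 (y = 2 - (-5)*6 = 2 - 1*(-30) = 2 + 30 = 32)
I(B) = -B²/8
t(F, p) = 2*p + 32*F (t(F, p) = 32*F + 2*p = 2*p + 32*F)
t(7, 0*3 + I(4))/78 = (2*(0*3 - ⅛*4²) + 32*7)/78 = (2*(0 - ⅛*16) + 224)*(1/78) = (2*(0 - 2) + 224)*(1/78) = (2*(-2) + 224)*(1/78) = (-4 + 224)*(1/78) = 220*(1/78) = 110/39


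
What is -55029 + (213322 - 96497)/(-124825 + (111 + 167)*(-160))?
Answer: -1863360334/33861 ≈ -55030.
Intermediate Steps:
-55029 + (213322 - 96497)/(-124825 + (111 + 167)*(-160)) = -55029 + 116825/(-124825 + 278*(-160)) = -55029 + 116825/(-124825 - 44480) = -55029 + 116825/(-169305) = -55029 + 116825*(-1/169305) = -55029 - 23365/33861 = -1863360334/33861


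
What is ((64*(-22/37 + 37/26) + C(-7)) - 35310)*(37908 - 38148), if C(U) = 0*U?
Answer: 4070065440/481 ≈ 8.4617e+6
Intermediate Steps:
C(U) = 0
((64*(-22/37 + 37/26) + C(-7)) - 35310)*(37908 - 38148) = ((64*(-22/37 + 37/26) + 0) - 35310)*(37908 - 38148) = ((64*(-22*1/37 + 37*(1/26)) + 0) - 35310)*(-240) = ((64*(-22/37 + 37/26) + 0) - 35310)*(-240) = ((64*(797/962) + 0) - 35310)*(-240) = ((25504/481 + 0) - 35310)*(-240) = (25504/481 - 35310)*(-240) = -16958606/481*(-240) = 4070065440/481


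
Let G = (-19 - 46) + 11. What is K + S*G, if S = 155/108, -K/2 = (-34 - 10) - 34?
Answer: 157/2 ≈ 78.500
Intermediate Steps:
K = 156 (K = -2*((-34 - 10) - 34) = -2*(-44 - 34) = -2*(-78) = 156)
G = -54 (G = -65 + 11 = -54)
S = 155/108 (S = 155*(1/108) = 155/108 ≈ 1.4352)
K + S*G = 156 + (155/108)*(-54) = 156 - 155/2 = 157/2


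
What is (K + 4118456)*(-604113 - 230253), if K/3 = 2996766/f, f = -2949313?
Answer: -533406092351503020/155227 ≈ -3.4363e+12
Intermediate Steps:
K = -8990298/2949313 (K = 3*(2996766/(-2949313)) = 3*(2996766*(-1/2949313)) = 3*(-2996766/2949313) = -8990298/2949313 ≈ -3.0483)
(K + 4118456)*(-604113 - 230253) = (-8990298/2949313 + 4118456)*(-604113 - 230253) = (12146606830430/2949313)*(-834366) = -533406092351503020/155227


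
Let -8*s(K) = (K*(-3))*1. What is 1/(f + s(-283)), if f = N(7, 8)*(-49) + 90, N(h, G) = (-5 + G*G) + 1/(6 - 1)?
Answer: -40/116677 ≈ -0.00034283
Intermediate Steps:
s(K) = 3*K/8 (s(K) = -K*(-3)/8 = -(-3*K)/8 = -(-3)*K/8 = 3*K/8)
N(h, G) = -24/5 + G² (N(h, G) = (-5 + G²) + 1/5 = (-5 + G²) + ⅕ = -24/5 + G²)
f = -14054/5 (f = (-24/5 + 8²)*(-49) + 90 = (-24/5 + 64)*(-49) + 90 = (296/5)*(-49) + 90 = -14504/5 + 90 = -14054/5 ≈ -2810.8)
1/(f + s(-283)) = 1/(-14054/5 + (3/8)*(-283)) = 1/(-14054/5 - 849/8) = 1/(-116677/40) = -40/116677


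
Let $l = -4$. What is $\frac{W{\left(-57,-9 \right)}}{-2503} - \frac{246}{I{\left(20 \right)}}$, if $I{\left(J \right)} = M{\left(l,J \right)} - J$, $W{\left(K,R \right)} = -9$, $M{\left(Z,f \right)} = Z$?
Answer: $\frac{102659}{10012} \approx 10.254$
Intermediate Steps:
$I{\left(J \right)} = -4 - J$
$\frac{W{\left(-57,-9 \right)}}{-2503} - \frac{246}{I{\left(20 \right)}} = - \frac{9}{-2503} - \frac{246}{-4 - 20} = \left(-9\right) \left(- \frac{1}{2503}\right) - \frac{246}{-4 - 20} = \frac{9}{2503} - \frac{246}{-24} = \frac{9}{2503} - - \frac{41}{4} = \frac{9}{2503} + \frac{41}{4} = \frac{102659}{10012}$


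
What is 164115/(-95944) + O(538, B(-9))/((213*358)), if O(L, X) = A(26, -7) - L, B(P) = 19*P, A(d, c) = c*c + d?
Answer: -35080579/20436072 ≈ -1.7166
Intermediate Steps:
A(d, c) = d + c**2 (A(d, c) = c**2 + d = d + c**2)
O(L, X) = 75 - L (O(L, X) = (26 + (-7)**2) - L = (26 + 49) - L = 75 - L)
164115/(-95944) + O(538, B(-9))/((213*358)) = 164115/(-95944) + (75 - 1*538)/((213*358)) = 164115*(-1/95944) + (75 - 538)/76254 = -164115/95944 - 463*1/76254 = -164115/95944 - 463/76254 = -35080579/20436072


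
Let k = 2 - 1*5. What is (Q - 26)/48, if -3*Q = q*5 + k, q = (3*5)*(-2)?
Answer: 25/48 ≈ 0.52083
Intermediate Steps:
q = -30 (q = 15*(-2) = -30)
k = -3 (k = 2 - 5 = -3)
Q = 51 (Q = -(-30*5 - 3)/3 = -(-150 - 3)/3 = -1/3*(-153) = 51)
(Q - 26)/48 = (51 - 26)/48 = (1/48)*25 = 25/48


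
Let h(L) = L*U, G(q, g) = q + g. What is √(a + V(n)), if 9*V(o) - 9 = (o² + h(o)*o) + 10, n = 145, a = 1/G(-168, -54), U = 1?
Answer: √230369622/222 ≈ 68.369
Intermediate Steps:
G(q, g) = g + q
a = -1/222 (a = 1/(-54 - 168) = 1/(-222) = -1/222 ≈ -0.0045045)
h(L) = L (h(L) = L*1 = L)
V(o) = 19/9 + 2*o²/9 (V(o) = 1 + ((o² + o*o) + 10)/9 = 1 + ((o² + o²) + 10)/9 = 1 + (2*o² + 10)/9 = 1 + (10 + 2*o²)/9 = 1 + (10/9 + 2*o²/9) = 19/9 + 2*o²/9)
√(a + V(n)) = √(-1/222 + (19/9 + (2/9)*145²)) = √(-1/222 + (19/9 + (2/9)*21025)) = √(-1/222 + (19/9 + 42050/9)) = √(-1/222 + 14023/3) = √(1037701/222) = √230369622/222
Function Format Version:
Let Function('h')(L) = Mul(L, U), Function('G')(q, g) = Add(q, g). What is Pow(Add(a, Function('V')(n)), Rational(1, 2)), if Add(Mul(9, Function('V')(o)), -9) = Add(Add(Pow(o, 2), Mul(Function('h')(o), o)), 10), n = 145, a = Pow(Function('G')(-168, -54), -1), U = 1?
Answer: Mul(Rational(1, 222), Pow(230369622, Rational(1, 2))) ≈ 68.369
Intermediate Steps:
Function('G')(q, g) = Add(g, q)
a = Rational(-1, 222) (a = Pow(Add(-54, -168), -1) = Pow(-222, -1) = Rational(-1, 222) ≈ -0.0045045)
Function('h')(L) = L (Function('h')(L) = Mul(L, 1) = L)
Function('V')(o) = Add(Rational(19, 9), Mul(Rational(2, 9), Pow(o, 2))) (Function('V')(o) = Add(1, Mul(Rational(1, 9), Add(Add(Pow(o, 2), Mul(o, o)), 10))) = Add(1, Mul(Rational(1, 9), Add(Add(Pow(o, 2), Pow(o, 2)), 10))) = Add(1, Mul(Rational(1, 9), Add(Mul(2, Pow(o, 2)), 10))) = Add(1, Mul(Rational(1, 9), Add(10, Mul(2, Pow(o, 2))))) = Add(1, Add(Rational(10, 9), Mul(Rational(2, 9), Pow(o, 2)))) = Add(Rational(19, 9), Mul(Rational(2, 9), Pow(o, 2))))
Pow(Add(a, Function('V')(n)), Rational(1, 2)) = Pow(Add(Rational(-1, 222), Add(Rational(19, 9), Mul(Rational(2, 9), Pow(145, 2)))), Rational(1, 2)) = Pow(Add(Rational(-1, 222), Add(Rational(19, 9), Mul(Rational(2, 9), 21025))), Rational(1, 2)) = Pow(Add(Rational(-1, 222), Add(Rational(19, 9), Rational(42050, 9))), Rational(1, 2)) = Pow(Add(Rational(-1, 222), Rational(14023, 3)), Rational(1, 2)) = Pow(Rational(1037701, 222), Rational(1, 2)) = Mul(Rational(1, 222), Pow(230369622, Rational(1, 2)))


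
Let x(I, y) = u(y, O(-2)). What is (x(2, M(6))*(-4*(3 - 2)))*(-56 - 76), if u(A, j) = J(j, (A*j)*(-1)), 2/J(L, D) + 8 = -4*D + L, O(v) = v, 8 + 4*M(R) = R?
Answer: -176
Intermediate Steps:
M(R) = -2 + R/4
J(L, D) = 2/(-8 + L - 4*D) (J(L, D) = 2/(-8 + (-4*D + L)) = 2/(-8 + (L - 4*D)) = 2/(-8 + L - 4*D))
u(A, j) = -2/(8 - j - 4*A*j) (u(A, j) = -2/(8 - j + 4*((A*j)*(-1))) = -2/(8 - j + 4*(-A*j)) = -2/(8 - j - 4*A*j))
x(I, y) = 2/(-10 - 8*y) (x(I, y) = 2/(-8 - 2 + 4*y*(-2)) = 2/(-8 - 2 - 8*y) = 2/(-10 - 8*y))
(x(2, M(6))*(-4*(3 - 2)))*(-56 - 76) = ((-1/(5 + 4*(-2 + (1/4)*6)))*(-4*(3 - 2)))*(-56 - 76) = ((-1/(5 + 4*(-2 + 3/2)))*(-4*1))*(-132) = (-1/(5 + 4*(-1/2))*(-4))*(-132) = (-1/(5 - 2)*(-4))*(-132) = (-1/3*(-4))*(-132) = (-1*1/3*(-4))*(-132) = -1/3*(-4)*(-132) = (4/3)*(-132) = -176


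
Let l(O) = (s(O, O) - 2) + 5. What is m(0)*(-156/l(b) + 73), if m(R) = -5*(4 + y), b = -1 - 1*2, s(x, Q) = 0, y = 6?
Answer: -1050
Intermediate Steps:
b = -3 (b = -1 - 2 = -3)
m(R) = -50 (m(R) = -5*(4 + 6) = -5*10 = -50)
l(O) = 3 (l(O) = (0 - 2) + 5 = -2 + 5 = 3)
m(0)*(-156/l(b) + 73) = -50*(-156/3 + 73) = -50*(-156*1/3 + 73) = -50*(-52 + 73) = -50*21 = -1050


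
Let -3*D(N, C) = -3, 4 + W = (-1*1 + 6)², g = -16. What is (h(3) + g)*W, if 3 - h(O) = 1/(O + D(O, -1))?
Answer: -1113/4 ≈ -278.25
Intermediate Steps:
W = 21 (W = -4 + (-1*1 + 6)² = -4 + (-1 + 6)² = -4 + 5² = -4 + 25 = 21)
D(N, C) = 1 (D(N, C) = -⅓*(-3) = 1)
h(O) = 3 - 1/(1 + O) (h(O) = 3 - 1/(O + 1) = 3 - 1/(1 + O))
(h(3) + g)*W = ((2 + 3*3)/(1 + 3) - 16)*21 = ((2 + 9)/4 - 16)*21 = ((¼)*11 - 16)*21 = (11/4 - 16)*21 = -53/4*21 = -1113/4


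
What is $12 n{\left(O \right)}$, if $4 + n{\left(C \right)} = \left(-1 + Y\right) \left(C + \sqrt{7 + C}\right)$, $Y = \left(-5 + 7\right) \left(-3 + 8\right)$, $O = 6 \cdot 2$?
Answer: $1248 + 108 \sqrt{19} \approx 1718.8$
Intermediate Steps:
$O = 12$
$Y = 10$ ($Y = 2 \cdot 5 = 10$)
$n{\left(C \right)} = -4 + 9 C + 9 \sqrt{7 + C}$ ($n{\left(C \right)} = -4 + \left(-1 + 10\right) \left(C + \sqrt{7 + C}\right) = -4 + 9 \left(C + \sqrt{7 + C}\right) = -4 + \left(9 C + 9 \sqrt{7 + C}\right) = -4 + 9 C + 9 \sqrt{7 + C}$)
$12 n{\left(O \right)} = 12 \left(-4 + 9 \cdot 12 + 9 \sqrt{7 + 12}\right) = 12 \left(-4 + 108 + 9 \sqrt{19}\right) = 12 \left(104 + 9 \sqrt{19}\right) = 1248 + 108 \sqrt{19}$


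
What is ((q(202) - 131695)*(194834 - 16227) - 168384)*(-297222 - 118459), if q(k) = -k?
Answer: 9792569710227703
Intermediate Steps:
((q(202) - 131695)*(194834 - 16227) - 168384)*(-297222 - 118459) = ((-1*202 - 131695)*(194834 - 16227) - 168384)*(-297222 - 118459) = ((-202 - 131695)*178607 - 168384)*(-415681) = (-131897*178607 - 168384)*(-415681) = (-23557727479 - 168384)*(-415681) = -23557895863*(-415681) = 9792569710227703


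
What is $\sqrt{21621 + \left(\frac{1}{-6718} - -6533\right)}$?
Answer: $\frac{\sqrt{1270632919978}}{6718} \approx 167.79$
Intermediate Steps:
$\sqrt{21621 + \left(\frac{1}{-6718} - -6533\right)} = \sqrt{21621 + \left(- \frac{1}{6718} + 6533\right)} = \sqrt{21621 + \frac{43888693}{6718}} = \sqrt{\frac{189138571}{6718}} = \frac{\sqrt{1270632919978}}{6718}$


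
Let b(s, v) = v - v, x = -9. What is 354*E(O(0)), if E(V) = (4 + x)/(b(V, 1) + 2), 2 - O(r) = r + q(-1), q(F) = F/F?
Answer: -885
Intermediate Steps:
q(F) = 1
O(r) = 1 - r (O(r) = 2 - (r + 1) = 2 - (1 + r) = 2 + (-1 - r) = 1 - r)
b(s, v) = 0
E(V) = -5/2 (E(V) = (4 - 9)/(0 + 2) = -5/2)
354*E(O(0)) = 354*(-5/2) = -885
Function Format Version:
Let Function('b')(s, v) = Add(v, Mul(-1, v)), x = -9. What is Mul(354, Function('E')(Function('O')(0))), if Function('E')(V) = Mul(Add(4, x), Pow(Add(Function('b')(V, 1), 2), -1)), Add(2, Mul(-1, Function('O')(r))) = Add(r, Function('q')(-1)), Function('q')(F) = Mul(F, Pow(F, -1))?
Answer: -885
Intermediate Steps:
Function('q')(F) = 1
Function('O')(r) = Add(1, Mul(-1, r)) (Function('O')(r) = Add(2, Mul(-1, Add(r, 1))) = Add(2, Mul(-1, Add(1, r))) = Add(2, Add(-1, Mul(-1, r))) = Add(1, Mul(-1, r)))
Function('b')(s, v) = 0
Function('E')(V) = Rational(-5, 2) (Function('E')(V) = Mul(Add(4, -9), Pow(Add(0, 2), -1)) = Mul(-5, Pow(2, -1)) = Mul(-5, Rational(1, 2)) = Rational(-5, 2))
Mul(354, Function('E')(Function('O')(0))) = Mul(354, Rational(-5, 2)) = -885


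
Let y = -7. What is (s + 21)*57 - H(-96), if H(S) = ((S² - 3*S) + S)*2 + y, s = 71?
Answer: -13565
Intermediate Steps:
H(S) = -7 - 4*S + 2*S² (H(S) = ((S² - 3*S) + S)*2 - 7 = (S² - 2*S)*2 - 7 = (-4*S + 2*S²) - 7 = -7 - 4*S + 2*S²)
(s + 21)*57 - H(-96) = (71 + 21)*57 - (-7 - 4*(-96) + 2*(-96)²) = 92*57 - (-7 + 384 + 2*9216) = 5244 - (-7 + 384 + 18432) = 5244 - 1*18809 = 5244 - 18809 = -13565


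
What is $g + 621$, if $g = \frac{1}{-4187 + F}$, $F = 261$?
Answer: $\frac{2438045}{3926} \approx 621.0$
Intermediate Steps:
$g = - \frac{1}{3926}$ ($g = \frac{1}{-4187 + 261} = \frac{1}{-3926} = - \frac{1}{3926} \approx -0.00025471$)
$g + 621 = - \frac{1}{3926} + 621 = \frac{2438045}{3926}$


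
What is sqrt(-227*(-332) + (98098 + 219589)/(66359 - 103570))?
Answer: sqrt(104341583325687)/37211 ≈ 274.51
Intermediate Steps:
sqrt(-227*(-332) + (98098 + 219589)/(66359 - 103570)) = sqrt(75364 + 317687/(-37211)) = sqrt(75364 + 317687*(-1/37211)) = sqrt(75364 - 317687/37211) = sqrt(2804052117/37211) = sqrt(104341583325687)/37211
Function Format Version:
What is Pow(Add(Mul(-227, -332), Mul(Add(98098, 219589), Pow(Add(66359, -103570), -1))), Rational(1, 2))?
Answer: Mul(Rational(1, 37211), Pow(104341583325687, Rational(1, 2))) ≈ 274.51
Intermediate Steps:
Pow(Add(Mul(-227, -332), Mul(Add(98098, 219589), Pow(Add(66359, -103570), -1))), Rational(1, 2)) = Pow(Add(75364, Mul(317687, Pow(-37211, -1))), Rational(1, 2)) = Pow(Add(75364, Mul(317687, Rational(-1, 37211))), Rational(1, 2)) = Pow(Add(75364, Rational(-317687, 37211)), Rational(1, 2)) = Pow(Rational(2804052117, 37211), Rational(1, 2)) = Mul(Rational(1, 37211), Pow(104341583325687, Rational(1, 2)))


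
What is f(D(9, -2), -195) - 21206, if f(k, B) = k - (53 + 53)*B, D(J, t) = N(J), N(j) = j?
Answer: -527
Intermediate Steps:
D(J, t) = J
f(k, B) = k - 106*B
f(D(9, -2), -195) - 21206 = (9 - 106*(-195)) - 21206 = (9 + 20670) - 21206 = 20679 - 21206 = -527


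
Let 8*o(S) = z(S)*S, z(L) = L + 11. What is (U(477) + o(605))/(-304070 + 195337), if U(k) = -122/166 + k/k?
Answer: -3866577/9024839 ≈ -0.42844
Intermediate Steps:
z(L) = 11 + L
o(S) = S*(11 + S)/8 (o(S) = ((11 + S)*S)/8 = (S*(11 + S))/8 = S*(11 + S)/8)
U(k) = 22/83 (U(k) = -122*1/166 + 1 = -61/83 + 1 = 22/83)
(U(477) + o(605))/(-304070 + 195337) = (22/83 + (⅛)*605*(11 + 605))/(-304070 + 195337) = (22/83 + (⅛)*605*616)/(-108733) = (22/83 + 46585)*(-1/108733) = (3866577/83)*(-1/108733) = -3866577/9024839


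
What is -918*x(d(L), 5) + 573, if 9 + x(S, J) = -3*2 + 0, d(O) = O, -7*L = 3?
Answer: 14343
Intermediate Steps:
L = -3/7 (L = -⅐*3 = -3/7 ≈ -0.42857)
x(S, J) = -15 (x(S, J) = -9 + (-3*2 + 0) = -9 + (-6 + 0) = -9 - 6 = -15)
-918*x(d(L), 5) + 573 = -918*(-15) + 573 = 13770 + 573 = 14343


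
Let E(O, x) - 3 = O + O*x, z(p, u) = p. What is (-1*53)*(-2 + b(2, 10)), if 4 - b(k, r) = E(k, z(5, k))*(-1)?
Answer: -901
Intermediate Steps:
E(O, x) = 3 + O + O*x (E(O, x) = 3 + (O + O*x) = 3 + O + O*x)
b(k, r) = 7 + 6*k (b(k, r) = 4 - (3 + k + k*5)*(-1) = 4 - (3 + k + 5*k)*(-1) = 4 - (3 + 6*k)*(-1) = 4 - (-3 - 6*k) = 4 + (3 + 6*k) = 7 + 6*k)
(-1*53)*(-2 + b(2, 10)) = (-1*53)*(-2 + (7 + 6*2)) = -53*(-2 + (7 + 12)) = -53*(-2 + 19) = -53*17 = -901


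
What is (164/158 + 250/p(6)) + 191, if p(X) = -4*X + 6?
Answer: 126664/711 ≈ 178.15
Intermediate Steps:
p(X) = 6 - 4*X
(164/158 + 250/p(6)) + 191 = (164/158 + 250/(6 - 4*6)) + 191 = (164*(1/158) + 250/(6 - 24)) + 191 = (82/79 + 250/(-18)) + 191 = (82/79 + 250*(-1/18)) + 191 = (82/79 - 125/9) + 191 = -9137/711 + 191 = 126664/711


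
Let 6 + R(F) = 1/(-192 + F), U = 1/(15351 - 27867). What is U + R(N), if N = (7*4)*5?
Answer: -489695/81354 ≈ -6.0193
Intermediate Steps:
U = -1/12516 (U = 1/(-12516) = -1/12516 ≈ -7.9898e-5)
N = 140 (N = 28*5 = 140)
R(F) = -6 + 1/(-192 + F)
U + R(N) = -1/12516 + (1153 - 6*140)/(-192 + 140) = -1/12516 + (1153 - 840)/(-52) = -1/12516 - 1/52*313 = -1/12516 - 313/52 = -489695/81354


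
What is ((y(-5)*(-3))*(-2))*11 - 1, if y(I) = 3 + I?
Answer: -133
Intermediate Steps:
((y(-5)*(-3))*(-2))*11 - 1 = (((3 - 5)*(-3))*(-2))*11 - 1 = (-2*(-3)*(-2))*11 - 1 = (6*(-2))*11 - 1 = -12*11 - 1 = -132 - 1 = -133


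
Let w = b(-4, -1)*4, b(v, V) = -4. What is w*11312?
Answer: -180992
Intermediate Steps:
w = -16 (w = -4*4 = -16)
w*11312 = -16*11312 = -180992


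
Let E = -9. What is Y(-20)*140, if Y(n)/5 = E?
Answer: -6300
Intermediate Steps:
Y(n) = -45 (Y(n) = 5*(-9) = -45)
Y(-20)*140 = -45*140 = -6300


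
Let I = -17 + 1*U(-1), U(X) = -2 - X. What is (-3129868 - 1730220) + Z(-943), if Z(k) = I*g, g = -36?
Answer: -4859440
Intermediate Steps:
I = -18 (I = -17 + 1*(-2 - 1*(-1)) = -17 + 1*(-2 + 1) = -17 + 1*(-1) = -17 - 1 = -18)
Z(k) = 648 (Z(k) = -18*(-36) = 648)
(-3129868 - 1730220) + Z(-943) = (-3129868 - 1730220) + 648 = -4860088 + 648 = -4859440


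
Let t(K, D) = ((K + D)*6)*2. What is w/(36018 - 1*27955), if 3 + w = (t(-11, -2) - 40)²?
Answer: 38413/8063 ≈ 4.7641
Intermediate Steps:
t(K, D) = 12*D + 12*K (t(K, D) = ((D + K)*6)*2 = (6*D + 6*K)*2 = 12*D + 12*K)
w = 38413 (w = -3 + ((12*(-2) + 12*(-11)) - 40)² = -3 + ((-24 - 132) - 40)² = -3 + (-156 - 40)² = -3 + (-196)² = -3 + 38416 = 38413)
w/(36018 - 1*27955) = 38413/(36018 - 1*27955) = 38413/(36018 - 27955) = 38413/8063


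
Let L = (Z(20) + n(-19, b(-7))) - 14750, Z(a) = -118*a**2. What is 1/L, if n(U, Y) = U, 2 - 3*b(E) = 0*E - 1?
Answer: -1/61969 ≈ -1.6137e-5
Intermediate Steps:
b(E) = 1 (b(E) = 2/3 - (0*E - 1)/3 = 2/3 - (0 - 1)/3 = 2/3 - 1/3*(-1) = 2/3 + 1/3 = 1)
L = -61969 (L = (-118*20**2 - 19) - 14750 = (-118*400 - 19) - 14750 = (-47200 - 19) - 14750 = -47219 - 14750 = -61969)
1/L = 1/(-61969) = -1/61969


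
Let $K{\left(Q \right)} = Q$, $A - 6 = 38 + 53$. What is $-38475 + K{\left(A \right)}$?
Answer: $-38378$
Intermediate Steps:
$A = 97$ ($A = 6 + \left(38 + 53\right) = 6 + 91 = 97$)
$-38475 + K{\left(A \right)} = -38475 + 97 = -38378$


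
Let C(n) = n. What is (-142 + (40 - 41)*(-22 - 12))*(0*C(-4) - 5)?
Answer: 540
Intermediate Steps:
(-142 + (40 - 41)*(-22 - 12))*(0*C(-4) - 5) = (-142 + (40 - 41)*(-22 - 12))*(0*(-4) - 5) = (-142 - 1*(-34))*(0 - 5) = (-142 + 34)*(-5) = -108*(-5) = 540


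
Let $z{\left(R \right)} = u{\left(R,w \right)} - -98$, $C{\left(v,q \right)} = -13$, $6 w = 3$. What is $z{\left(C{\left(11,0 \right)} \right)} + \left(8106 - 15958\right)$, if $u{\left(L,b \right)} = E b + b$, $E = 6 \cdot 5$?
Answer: $- \frac{15477}{2} \approx -7738.5$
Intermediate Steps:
$w = \frac{1}{2}$ ($w = \frac{1}{6} \cdot 3 = \frac{1}{2} \approx 0.5$)
$E = 30$
$u{\left(L,b \right)} = 31 b$ ($u{\left(L,b \right)} = 30 b + b = 31 b$)
$z{\left(R \right)} = \frac{227}{2}$ ($z{\left(R \right)} = 31 \cdot \frac{1}{2} - -98 = \frac{31}{2} + 98 = \frac{227}{2}$)
$z{\left(C{\left(11,0 \right)} \right)} + \left(8106 - 15958\right) = \frac{227}{2} + \left(8106 - 15958\right) = \frac{227}{2} - 7852 = - \frac{15477}{2}$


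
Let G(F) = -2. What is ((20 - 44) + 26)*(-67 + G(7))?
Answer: -138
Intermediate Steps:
((20 - 44) + 26)*(-67 + G(7)) = ((20 - 44) + 26)*(-67 - 2) = (-24 + 26)*(-69) = 2*(-69) = -138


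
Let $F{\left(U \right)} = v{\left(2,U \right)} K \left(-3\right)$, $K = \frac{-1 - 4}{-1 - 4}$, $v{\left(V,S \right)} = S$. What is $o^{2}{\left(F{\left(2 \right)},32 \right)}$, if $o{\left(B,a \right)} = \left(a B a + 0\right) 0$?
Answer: $0$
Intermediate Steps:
$K = 1$ ($K = - \frac{5}{-5} = \left(-5\right) \left(- \frac{1}{5}\right) = 1$)
$F{\left(U \right)} = - 3 U$ ($F{\left(U \right)} = U 1 \left(-3\right) = U \left(-3\right) = - 3 U$)
$o{\left(B,a \right)} = 0$ ($o{\left(B,a \right)} = \left(B a a + 0\right) 0 = \left(B a^{2} + 0\right) 0 = B a^{2} \cdot 0 = 0$)
$o^{2}{\left(F{\left(2 \right)},32 \right)} = 0^{2} = 0$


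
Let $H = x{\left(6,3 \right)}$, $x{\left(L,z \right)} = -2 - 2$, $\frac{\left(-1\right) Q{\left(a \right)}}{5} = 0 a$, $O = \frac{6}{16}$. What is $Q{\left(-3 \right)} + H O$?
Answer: $- \frac{3}{2} \approx -1.5$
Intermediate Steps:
$O = \frac{3}{8}$ ($O = 6 \cdot \frac{1}{16} = \frac{3}{8} \approx 0.375$)
$Q{\left(a \right)} = 0$ ($Q{\left(a \right)} = - 5 \cdot 0 a = \left(-5\right) 0 = 0$)
$x{\left(L,z \right)} = -4$ ($x{\left(L,z \right)} = -2 - 2 = -4$)
$H = -4$
$Q{\left(-3 \right)} + H O = 0 - \frac{3}{2} = - \frac{3}{2}$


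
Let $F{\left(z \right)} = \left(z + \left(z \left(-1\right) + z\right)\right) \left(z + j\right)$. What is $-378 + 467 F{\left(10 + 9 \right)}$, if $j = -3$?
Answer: $141590$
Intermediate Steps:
$F{\left(z \right)} = z \left(-3 + z\right)$ ($F{\left(z \right)} = \left(z + \left(z \left(-1\right) + z\right)\right) \left(z - 3\right) = \left(z + \left(- z + z\right)\right) \left(-3 + z\right) = \left(z + 0\right) \left(-3 + z\right) = z \left(-3 + z\right)$)
$-378 + 467 F{\left(10 + 9 \right)} = -378 + 467 \left(10 + 9\right) \left(-3 + \left(10 + 9\right)\right) = -378 + 467 \cdot 19 \left(-3 + 19\right) = -378 + 467 \cdot 19 \cdot 16 = -378 + 467 \cdot 304 = -378 + 141968 = 141590$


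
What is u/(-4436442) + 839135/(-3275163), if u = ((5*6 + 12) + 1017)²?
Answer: -43250332363/84971173626 ≈ -0.50900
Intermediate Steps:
u = 1121481 (u = ((30 + 12) + 1017)² = (42 + 1017)² = 1059² = 1121481)
u/(-4436442) + 839135/(-3275163) = 1121481/(-4436442) + 839135/(-3275163) = 1121481*(-1/4436442) + 839135*(-1/3275163) = -124609/492938 - 44165/172377 = -43250332363/84971173626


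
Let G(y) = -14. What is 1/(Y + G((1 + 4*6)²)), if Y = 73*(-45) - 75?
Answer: -1/3374 ≈ -0.00029638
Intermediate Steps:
Y = -3360 (Y = -3285 - 75 = -3360)
1/(Y + G((1 + 4*6)²)) = 1/(-3360 - 14) = 1/(-3374) = -1/3374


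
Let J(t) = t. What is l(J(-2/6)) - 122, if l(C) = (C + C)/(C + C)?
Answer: -121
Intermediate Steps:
l(C) = 1 (l(C) = (2*C)/((2*C)) = (2*C)*(1/(2*C)) = 1)
l(J(-2/6)) - 122 = 1 - 122 = -121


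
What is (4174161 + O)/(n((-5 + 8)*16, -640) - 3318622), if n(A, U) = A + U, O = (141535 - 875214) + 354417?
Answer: -3794899/3319214 ≈ -1.1433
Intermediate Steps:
O = -379262 (O = -733679 + 354417 = -379262)
(4174161 + O)/(n((-5 + 8)*16, -640) - 3318622) = (4174161 - 379262)/(((-5 + 8)*16 - 640) - 3318622) = 3794899/((3*16 - 640) - 3318622) = 3794899/((48 - 640) - 3318622) = 3794899/(-592 - 3318622) = 3794899/(-3319214) = 3794899*(-1/3319214) = -3794899/3319214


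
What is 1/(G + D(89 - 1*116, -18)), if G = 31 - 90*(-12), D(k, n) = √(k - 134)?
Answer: 1111/1234482 - I*√161/1234482 ≈ 0.00089997 - 1.0278e-5*I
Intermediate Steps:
D(k, n) = √(-134 + k)
G = 1111 (G = 31 + 1080 = 1111)
1/(G + D(89 - 1*116, -18)) = 1/(1111 + √(-134 + (89 - 1*116))) = 1/(1111 + √(-134 + (89 - 116))) = 1/(1111 + √(-134 - 27)) = 1/(1111 + √(-161)) = 1/(1111 + I*√161)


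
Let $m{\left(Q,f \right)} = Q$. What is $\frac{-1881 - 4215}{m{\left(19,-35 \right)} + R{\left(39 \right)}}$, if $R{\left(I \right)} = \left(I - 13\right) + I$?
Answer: $- \frac{508}{7} \approx -72.571$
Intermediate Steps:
$R{\left(I \right)} = -13 + 2 I$ ($R{\left(I \right)} = \left(-13 + I\right) + I = -13 + 2 I$)
$\frac{-1881 - 4215}{m{\left(19,-35 \right)} + R{\left(39 \right)}} = \frac{-1881 - 4215}{19 + \left(-13 + 2 \cdot 39\right)} = - \frac{6096}{19 + \left(-13 + 78\right)} = - \frac{6096}{19 + 65} = - \frac{6096}{84} = \left(-6096\right) \frac{1}{84} = - \frac{508}{7}$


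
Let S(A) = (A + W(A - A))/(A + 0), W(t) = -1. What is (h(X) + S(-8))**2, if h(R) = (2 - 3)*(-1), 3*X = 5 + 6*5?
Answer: 289/64 ≈ 4.5156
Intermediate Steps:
X = 35/3 (X = (5 + 6*5)/3 = (5 + 30)/3 = (1/3)*35 = 35/3 ≈ 11.667)
S(A) = (-1 + A)/A (S(A) = (A - 1)/(A + 0) = (-1 + A)/A)
h(R) = 1 (h(R) = -1*(-1) = 1)
(h(X) + S(-8))**2 = (1 + (-1 - 8)/(-8))**2 = (1 - 1/8*(-9))**2 = (1 + 9/8)**2 = (17/8)**2 = 289/64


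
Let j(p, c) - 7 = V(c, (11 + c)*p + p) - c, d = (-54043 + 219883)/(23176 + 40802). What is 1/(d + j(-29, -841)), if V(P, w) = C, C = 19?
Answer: 10663/9272461 ≈ 0.0011500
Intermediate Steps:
V(P, w) = 19
d = 27640/10663 (d = 165840/63978 = 165840*(1/63978) = 27640/10663 ≈ 2.5921)
j(p, c) = 26 - c (j(p, c) = 7 + (19 - c) = 26 - c)
1/(d + j(-29, -841)) = 1/(27640/10663 + (26 - 1*(-841))) = 1/(27640/10663 + (26 + 841)) = 1/(27640/10663 + 867) = 1/(9272461/10663) = 10663/9272461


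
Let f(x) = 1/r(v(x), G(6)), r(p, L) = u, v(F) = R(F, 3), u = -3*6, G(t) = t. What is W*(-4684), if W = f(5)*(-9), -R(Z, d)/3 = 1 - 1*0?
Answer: -2342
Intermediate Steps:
u = -18
R(Z, d) = -3 (R(Z, d) = -3*(1 - 1*0) = -3*(1 + 0) = -3*1 = -3)
v(F) = -3
r(p, L) = -18
f(x) = -1/18 (f(x) = 1/(-18) = -1/18)
W = ½ (W = -1/18*(-9) = ½ ≈ 0.50000)
W*(-4684) = (½)*(-4684) = -2342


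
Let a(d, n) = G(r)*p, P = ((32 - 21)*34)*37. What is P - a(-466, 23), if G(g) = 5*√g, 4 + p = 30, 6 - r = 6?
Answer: 13838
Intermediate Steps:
r = 0 (r = 6 - 1*6 = 6 - 6 = 0)
p = 26 (p = -4 + 30 = 26)
P = 13838 (P = (11*34)*37 = 374*37 = 13838)
a(d, n) = 0 (a(d, n) = (5*√0)*26 = (5*0)*26 = 0*26 = 0)
P - a(-466, 23) = 13838 - 1*0 = 13838 + 0 = 13838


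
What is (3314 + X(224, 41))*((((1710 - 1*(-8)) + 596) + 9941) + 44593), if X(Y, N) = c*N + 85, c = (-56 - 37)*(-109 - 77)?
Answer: 40510851216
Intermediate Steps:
c = 17298 (c = -93*(-186) = 17298)
X(Y, N) = 85 + 17298*N (X(Y, N) = 17298*N + 85 = 85 + 17298*N)
(3314 + X(224, 41))*((((1710 - 1*(-8)) + 596) + 9941) + 44593) = (3314 + (85 + 17298*41))*((((1710 - 1*(-8)) + 596) + 9941) + 44593) = (3314 + (85 + 709218))*((((1710 + 8) + 596) + 9941) + 44593) = (3314 + 709303)*(((1718 + 596) + 9941) + 44593) = 712617*((2314 + 9941) + 44593) = 712617*(12255 + 44593) = 712617*56848 = 40510851216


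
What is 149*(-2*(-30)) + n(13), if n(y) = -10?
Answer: 8930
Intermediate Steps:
149*(-2*(-30)) + n(13) = 149*(-2*(-30)) - 10 = 149*60 - 10 = 8940 - 10 = 8930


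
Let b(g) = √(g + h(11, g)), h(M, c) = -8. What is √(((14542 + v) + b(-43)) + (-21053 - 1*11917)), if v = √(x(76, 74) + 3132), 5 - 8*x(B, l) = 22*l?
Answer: √(-73712 + √46866 + 4*I*√51)/2 ≈ 0.026342 + 135.55*I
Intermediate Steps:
x(B, l) = 5/8 - 11*l/4
v = √46866/4 (v = √((5/8 - 11/4*74) + 3132) = √((5/8 - 407/2) + 3132) = √(-1623/8 + 3132) = √(23433/8) = √46866/4 ≈ 54.121)
b(g) = √(-8 + g) (b(g) = √(g - 8) = √(-8 + g))
√(((14542 + v) + b(-43)) + (-21053 - 1*11917)) = √(((14542 + √46866/4) + √(-8 - 43)) + (-21053 - 1*11917)) = √(((14542 + √46866/4) + √(-51)) + (-21053 - 11917)) = √(((14542 + √46866/4) + I*√51) - 32970) = √((14542 + √46866/4 + I*√51) - 32970) = √(-18428 + √46866/4 + I*√51)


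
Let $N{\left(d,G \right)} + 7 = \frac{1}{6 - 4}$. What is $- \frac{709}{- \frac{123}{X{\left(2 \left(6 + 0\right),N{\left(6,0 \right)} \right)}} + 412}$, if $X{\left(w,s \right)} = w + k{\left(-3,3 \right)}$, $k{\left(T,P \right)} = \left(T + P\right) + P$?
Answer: $- \frac{3545}{2019} \approx -1.7558$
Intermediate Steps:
$N{\left(d,G \right)} = - \frac{13}{2}$ ($N{\left(d,G \right)} = -7 + \frac{1}{6 - 4} = -7 + \frac{1}{2} = - \frac{13}{2}$)
$k{\left(T,P \right)} = T + 2 P$ ($k{\left(T,P \right)} = \left(P + T\right) + P = T + 2 P$)
$X{\left(w,s \right)} = 3 + w$ ($X{\left(w,s \right)} = w + \left(-3 + 2 \cdot 3\right) = w + \left(-3 + 6\right) = w + 3 = 3 + w$)
$- \frac{709}{- \frac{123}{X{\left(2 \left(6 + 0\right),N{\left(6,0 \right)} \right)}} + 412} = - \frac{709}{- \frac{123}{3 + 2 \left(6 + 0\right)} + 412} = - \frac{709}{- \frac{123}{3 + 2 \cdot 6} + 412} = - \frac{709}{- \frac{123}{3 + 12} + 412} = - \frac{709}{- \frac{123}{15} + 412} = - \frac{709}{\left(-123\right) \frac{1}{15} + 412} = - \frac{709}{- \frac{41}{5} + 412} = - \frac{709}{\frac{2019}{5}} = \left(-709\right) \frac{5}{2019} = - \frac{3545}{2019}$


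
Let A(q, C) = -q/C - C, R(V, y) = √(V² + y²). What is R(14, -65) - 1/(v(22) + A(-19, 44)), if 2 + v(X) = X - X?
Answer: 44/2005 + √4421 ≈ 66.513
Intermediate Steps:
v(X) = -2 (v(X) = -2 + (X - X) = -2 + 0 = -2)
A(q, C) = -C - q/C (A(q, C) = -q/C - C = -C - q/C)
R(14, -65) - 1/(v(22) + A(-19, 44)) = √(14² + (-65)²) - 1/(-2 + (-1*44 - 1*(-19)/44)) = √(196 + 4225) - 1/(-2 + (-44 - 1*(-19)*1/44)) = √4421 - 1/(-2 + (-44 + 19/44)) = √4421 - 1/(-2 - 1917/44) = √4421 - 1/(-2005/44) = √4421 - 1*(-44/2005) = √4421 + 44/2005 = 44/2005 + √4421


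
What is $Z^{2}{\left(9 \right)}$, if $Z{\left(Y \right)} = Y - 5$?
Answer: $16$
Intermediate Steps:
$Z{\left(Y \right)} = -5 + Y$ ($Z{\left(Y \right)} = Y - 5 = -5 + Y$)
$Z^{2}{\left(9 \right)} = \left(-5 + 9\right)^{2} = 4^{2} = 16$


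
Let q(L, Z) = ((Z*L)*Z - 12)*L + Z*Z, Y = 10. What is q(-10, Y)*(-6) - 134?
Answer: -61454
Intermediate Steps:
q(L, Z) = Z² + L*(-12 + L*Z²) (q(L, Z) = ((L*Z)*Z - 12)*L + Z² = (L*Z² - 12)*L + Z² = (-12 + L*Z²)*L + Z² = L*(-12 + L*Z²) + Z² = Z² + L*(-12 + L*Z²))
q(-10, Y)*(-6) - 134 = (10² - 12*(-10) + (-10)²*10²)*(-6) - 134 = (100 + 120 + 100*100)*(-6) - 134 = (100 + 120 + 10000)*(-6) - 134 = 10220*(-6) - 134 = -61320 - 134 = -61454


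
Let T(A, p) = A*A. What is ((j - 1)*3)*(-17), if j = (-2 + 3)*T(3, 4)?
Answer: -408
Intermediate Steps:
T(A, p) = A²
j = 9 (j = (-2 + 3)*3² = 1*9 = 9)
((j - 1)*3)*(-17) = ((9 - 1)*3)*(-17) = (8*3)*(-17) = 24*(-17) = -408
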